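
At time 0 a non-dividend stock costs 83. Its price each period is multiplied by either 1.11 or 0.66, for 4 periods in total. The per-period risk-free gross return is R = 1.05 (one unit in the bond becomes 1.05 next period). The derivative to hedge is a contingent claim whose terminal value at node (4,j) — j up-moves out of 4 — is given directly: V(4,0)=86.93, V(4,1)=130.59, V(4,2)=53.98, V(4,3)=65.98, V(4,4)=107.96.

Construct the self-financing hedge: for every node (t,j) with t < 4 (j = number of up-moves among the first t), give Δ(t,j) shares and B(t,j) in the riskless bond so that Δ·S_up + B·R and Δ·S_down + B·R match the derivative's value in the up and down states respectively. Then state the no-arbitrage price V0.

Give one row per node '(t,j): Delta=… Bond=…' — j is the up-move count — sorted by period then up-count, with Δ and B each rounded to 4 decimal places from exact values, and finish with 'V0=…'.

Under the risk-neutral measure, an up-move has probability p* = (R−d)/(u−d) = 0.8667 and values discount at R = 1.05.
At expiry t=4: V(4,0)=86.9300, V(4,1)=130.5900, V(4,2)=53.9800, V(4,3)=65.9800, V(4,4)=107.9600
Node (3,0) S=23.8622: V=(p*·130.5900+(1−p*)·86.9300)/1.05=118.8273; Δ=(130.5900−86.9300)/(26.4870−15.7490)=4.0659; B=V−Δ·S=21.8051
Node (3,1) S=40.1318: V=(p*·53.9800+(1−p*)·130.5900)/1.05=61.1378; Δ=(53.9800−130.5900)/(44.5463−26.4870)=-4.2421; B=V−Δ·S=231.3822
Node (3,2) S=67.4944: V=(p*·65.9800+(1−p*)·53.9800)/1.05=61.3143; Δ=(65.9800−53.9800)/(74.9188−44.5463)=0.3951; B=V−Δ·S=34.6476
Node (3,3) S=113.5134: V=(p*·107.9600+(1−p*)·65.9800)/1.05=97.4883; Δ=(107.9600−65.9800)/(125.9998−74.9188)=0.8218; B=V−Δ·S=4.1994
Node (2,0) S=36.1548: V=(p*·61.1378+(1−p*)·118.8273)/1.05=65.5521; Δ=(61.1378−118.8273)/(40.1318−23.8622)=-3.5458; B=V−Δ·S=193.7511
Node (2,1) S=60.8058: V=(p*·61.3143+(1−p*)·61.1378)/1.05=58.3721; Δ=(61.3143−61.1378)/(67.4944−40.1318)=0.0065; B=V−Δ·S=57.9799
Node (2,2) S=102.2643: V=(p*·97.4883+(1−p*)·61.3143)/1.05=88.2524; Δ=(97.4883−61.3143)/(113.5134−67.4944)=0.7861; B=V−Δ·S=7.8658
Node (1,0) S=54.7800: V=(p*·58.3721+(1−p*)·65.5521)/1.05=56.5043; Δ=(58.3721−65.5521)/(60.8058−36.1548)=-0.2913; B=V−Δ·S=72.4597
Node (1,1) S=92.1300: V=(p*·88.2524+(1−p*)·58.3721)/1.05=80.2556; Δ=(88.2524−58.3721)/(102.2643−60.8058)=0.7207; B=V−Δ·S=13.8550
Node (0,0) S=83.0000: V=(p*·80.2556+(1−p*)·56.5043)/1.05=73.4179; Δ=(80.2556−56.5043)/(92.1300−54.7800)=0.6359; B=V−Δ·S=20.6371
Root portfolio cost Δ·83+B reproduces V0=73.4179.

(0,0): Delta=0.6359 Bond=20.6371
(1,0): Delta=-0.2913 Bond=72.4597
(1,1): Delta=0.7207 Bond=13.8550
(2,0): Delta=-3.5458 Bond=193.7511
(2,1): Delta=0.0065 Bond=57.9799
(2,2): Delta=0.7861 Bond=7.8658
(3,0): Delta=4.0659 Bond=21.8051
(3,1): Delta=-4.2421 Bond=231.3822
(3,2): Delta=0.3951 Bond=34.6476
(3,3): Delta=0.8218 Bond=4.1994
V0=73.4179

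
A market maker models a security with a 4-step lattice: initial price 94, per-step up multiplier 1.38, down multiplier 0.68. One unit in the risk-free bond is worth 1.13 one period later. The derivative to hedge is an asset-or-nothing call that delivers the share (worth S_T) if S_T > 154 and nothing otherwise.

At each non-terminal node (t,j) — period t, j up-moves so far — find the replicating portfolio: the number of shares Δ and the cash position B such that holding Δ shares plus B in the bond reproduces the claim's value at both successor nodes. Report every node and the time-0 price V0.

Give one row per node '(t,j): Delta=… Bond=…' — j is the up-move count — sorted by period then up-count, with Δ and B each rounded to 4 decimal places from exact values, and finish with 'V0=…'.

(0,0): Delta=1.2673 Bond=-44.3163
(1,0): Delta=1.2151 Bond=-46.7389
(1,1): Delta=1.2816 Bond=-51.9321
(2,0): Delta=0.0000 Bond=0.0000
(2,1): Delta=1.5477 Bond=-82.1566
(2,2): Delta=1.2088 Bond=-45.6426
(3,0): Delta=0.0000 Bond=0.0000
(3,1): Delta=0.0000 Bond=0.0000
(3,2): Delta=1.9714 Bond=-144.4131
(3,3): Delta=1.0000 Bond=0.0000
V0=74.8125

Under the risk-neutral measure, an up-move has probability p* = (R−d)/(u−d) = 0.6429 and values discount at R = 1.13.
Terminal values V(4,·): V(4,0)=0.0000, V(4,1)=0.0000, V(4,2)=0.0000, V(4,3)=167.9864, V(4,4)=340.9135
Node (3,0) S=29.5566: V=(p*·0.0000+(1−p*)·0.0000)/1.13=0.0000; Δ=(0.0000−0.0000)/(40.7881−20.0985)=0.0000; B=V−Δ·S=0.0000
Node (3,1) S=59.9825: V=(p*·0.0000+(1−p*)·0.0000)/1.13=0.0000; Δ=(0.0000−0.0000)/(82.7759−40.7881)=0.0000; B=V−Δ·S=0.0000
Node (3,2) S=121.7292: V=(p*·167.9864+(1−p*)·0.0000)/1.13=95.5675; Δ=(167.9864−0.0000)/(167.9864−82.7759)=1.9714; B=V−Δ·S=-144.4131
Node (3,3) S=247.0388: V=(p*·340.9135+(1−p*)·167.9864)/1.13=247.0388; Δ=(340.9135−167.9864)/(340.9135−167.9864)=1.0000; B=V−Δ·S=0.0000
Node (2,0) S=43.4656: V=(p*·0.0000+(1−p*)·0.0000)/1.13=0.0000; Δ=(0.0000−0.0000)/(59.9825−29.5566)=0.0000; B=V−Δ·S=0.0000
Node (2,1) S=88.2096: V=(p*·95.5675+(1−p*)·0.0000)/1.13=54.3683; Δ=(95.5675−0.0000)/(121.7292−59.9825)=1.5477; B=V−Δ·S=-82.1566
Node (2,2) S=179.0136: V=(p*·247.0388+(1−p*)·95.5675)/1.13=170.7450; Δ=(247.0388−95.5675)/(247.0388−121.7292)=1.2088; B=V−Δ·S=-45.6426
Node (1,0) S=63.9200: V=(p*·54.3683+(1−p*)·0.0000)/1.13=30.9302; Δ=(54.3683−0.0000)/(88.2096−43.4656)=1.2151; B=V−Δ·S=-46.7389
Node (1,1) S=129.7200: V=(p*·170.7450+(1−p*)·54.3683)/1.13=114.3203; Δ=(170.7450−54.3683)/(179.0136−88.2096)=1.2816; B=V−Δ·S=-51.9321
Node (0,0) S=94.0000: V=(p*·114.3203+(1−p*)·30.9302)/1.13=74.8125; Δ=(114.3203−30.9302)/(129.7200−63.9200)=1.2673; B=V−Δ·S=-44.3163
Root portfolio cost Δ·94+B reproduces V0=74.8125.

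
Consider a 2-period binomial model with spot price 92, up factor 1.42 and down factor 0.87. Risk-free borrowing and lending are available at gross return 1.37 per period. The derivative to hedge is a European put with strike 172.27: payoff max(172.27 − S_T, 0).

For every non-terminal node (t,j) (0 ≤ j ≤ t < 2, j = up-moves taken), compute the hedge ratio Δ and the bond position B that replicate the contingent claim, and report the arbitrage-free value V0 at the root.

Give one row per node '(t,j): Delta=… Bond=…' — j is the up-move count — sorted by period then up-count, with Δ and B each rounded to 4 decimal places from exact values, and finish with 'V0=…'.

Risk-neutral probability p* = (R−d)/(u−d) = (1.37−0.87)/(1.42−0.87) = 0.9091.
Terminal values V(2,·): V(2,0)=102.6352, V(2,1)=58.6132, V(2,2)=0.0000
Node (1,0) S=80.0400: V=(p*·58.6132+(1−p*)·102.6352)/1.37=45.7045; Δ=(58.6132−102.6352)/(113.6568−69.6348)=-1.0000; B=V−Δ·S=125.7445
Node (1,1) S=130.6400: V=(p*·0.0000+(1−p*)·58.6132)/1.37=3.8894; Δ=(0.0000−58.6132)/(185.5088−113.6568)=-0.8157; B=V−Δ·S=110.4589
Node (0,0) S=92.0000: V=(p*·3.8894+(1−p*)·45.7045)/1.37=5.6137; Δ=(3.8894−45.7045)/(130.6400−80.0400)=-0.8264; B=V−Δ·S=81.6412
Check: Δ(0,0)·S0 + B(0,0) = 5.6137 = V0.

(0,0): Delta=-0.8264 Bond=81.6412
(1,0): Delta=-1.0000 Bond=125.7445
(1,1): Delta=-0.8157 Bond=110.4589
V0=5.6137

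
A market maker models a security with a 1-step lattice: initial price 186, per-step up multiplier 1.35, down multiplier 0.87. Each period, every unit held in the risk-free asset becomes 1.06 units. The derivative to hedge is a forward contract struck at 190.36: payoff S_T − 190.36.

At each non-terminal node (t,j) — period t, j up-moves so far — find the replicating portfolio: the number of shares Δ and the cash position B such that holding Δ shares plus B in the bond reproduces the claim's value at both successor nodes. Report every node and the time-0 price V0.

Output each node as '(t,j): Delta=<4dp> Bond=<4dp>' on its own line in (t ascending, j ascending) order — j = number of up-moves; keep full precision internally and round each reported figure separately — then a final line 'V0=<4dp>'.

Risk-neutral probability p* = (R−d)/(u−d) = (1.06−0.87)/(1.35−0.87) = 0.3958.
At expiry t=1: V(1,0)=-28.5400, V(1,1)=60.7400
  t=0,j=0: stock 186.0000 → up 251.1000 (V=60.7400), down 161.8200 (V=-28.5400). Price 6.4151; hedge Δ=1.0000, bond B=-179.5849.
Self-financing check: at every node Δ·S+B equals the discounted successor values.

(0,0): Delta=1.0000 Bond=-179.5849
V0=6.4151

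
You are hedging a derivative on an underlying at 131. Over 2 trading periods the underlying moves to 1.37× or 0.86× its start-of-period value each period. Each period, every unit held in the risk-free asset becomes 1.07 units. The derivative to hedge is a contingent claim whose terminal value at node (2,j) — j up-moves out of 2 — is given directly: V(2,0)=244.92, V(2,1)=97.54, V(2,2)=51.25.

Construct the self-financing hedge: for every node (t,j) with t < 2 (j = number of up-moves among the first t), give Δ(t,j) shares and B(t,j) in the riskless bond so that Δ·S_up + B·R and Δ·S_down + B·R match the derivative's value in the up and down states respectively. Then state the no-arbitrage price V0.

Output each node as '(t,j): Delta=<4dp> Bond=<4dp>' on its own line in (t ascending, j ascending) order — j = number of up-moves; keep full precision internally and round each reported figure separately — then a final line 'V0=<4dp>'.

Since d<R<u, set p* = (R−d)/(u−d) = 0.4118; price each node as the discounted p*-expectation of its children.
Payoff layer (t=2): V(2,0)=244.9200, V(2,1)=97.5400, V(2,2)=51.2500
(1,0): S=112.6600. Δ = (V_up−V_dn)/(S_up−S_dn) = (97.5400−244.9200)/(154.3442−96.8876) = -2.5651. V = [p*·97.5400 + (1−p*)·244.9200]/1.07 = 172.1814. B = V − Δ·S = 461.1618.
(1,1): S=179.4700. Δ = (V_up−V_dn)/(S_up−S_dn) = (51.2500−97.5400)/(245.8739−154.3442) = -0.5057. V = [p*·51.2500 + (1−p*)·97.5400]/1.07 = 73.3452. B = V − Δ·S = 164.1100.
(0,0): S=131.0000. Δ = (V_up−V_dn)/(S_up−S_dn) = (73.3452−172.1814)/(179.4700−112.6600) = -1.4794. V = [p*·73.3452 + (1−p*)·172.1814]/1.07 = 122.8824. B = V − Δ·S = 316.6788.
Each (Δ,B) replicates both successor values, so the strategy is self-financing and V0 is arbitrage-free.

(0,0): Delta=-1.4794 Bond=316.6788
(1,0): Delta=-2.5651 Bond=461.1618
(1,1): Delta=-0.5057 Bond=164.1100
V0=122.8824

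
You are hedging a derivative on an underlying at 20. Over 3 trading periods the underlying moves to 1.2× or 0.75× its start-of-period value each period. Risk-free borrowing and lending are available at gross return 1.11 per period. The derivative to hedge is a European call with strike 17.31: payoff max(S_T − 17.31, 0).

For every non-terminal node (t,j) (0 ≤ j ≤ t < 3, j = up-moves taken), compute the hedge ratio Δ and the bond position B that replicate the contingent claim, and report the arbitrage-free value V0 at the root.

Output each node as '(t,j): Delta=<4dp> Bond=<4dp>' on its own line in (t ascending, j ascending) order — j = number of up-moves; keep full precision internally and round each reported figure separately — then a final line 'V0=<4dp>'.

The replicating-portfolio and risk-neutral prices coincide; use p* = (1.11−0.75)/(1.2−0.75) = 0.8000 for the latter.
At expiry t=3: V(3,0)=0.0000, V(3,1)=0.0000, V(3,2)=4.2900, V(3,3)=17.2500
(2,0): S=11.2500. Δ = (V_up−V_dn)/(S_up−S_dn) = (0.0000−0.0000)/(13.5000−8.4375) = 0.0000. V = [p*·0.0000 + (1−p*)·0.0000]/1.11 = 0.0000. B = V − Δ·S = 0.0000.
(2,1): S=18.0000. Δ = (V_up−V_dn)/(S_up−S_dn) = (4.2900−0.0000)/(21.6000−13.5000) = 0.5296. V = [p*·4.2900 + (1−p*)·0.0000]/1.11 = 3.0919. B = V − Δ·S = -6.4414.
(2,2): S=28.8000. Δ = (V_up−V_dn)/(S_up−S_dn) = (17.2500−4.2900)/(34.5600−21.6000) = 1.0000. V = [p*·17.2500 + (1−p*)·4.2900]/1.11 = 13.2054. B = V − Δ·S = -15.5946.
(1,0): S=15.0000. Δ = (V_up−V_dn)/(S_up−S_dn) = (3.0919−0.0000)/(18.0000−11.2500) = 0.4581. V = [p*·3.0919 + (1−p*)·0.0000]/1.11 = 2.2284. B = V − Δ·S = -4.6425.
(1,1): S=24.0000. Δ = (V_up−V_dn)/(S_up−S_dn) = (13.2054−3.0919)/(28.8000−18.0000) = 0.9364. V = [p*·13.2054 + (1−p*)·3.0919]/1.11 = 10.0745. B = V − Δ·S = -12.4000.
(0,0): S=20.0000. Δ = (V_up−V_dn)/(S_up−S_dn) = (10.0745−2.2284)/(24.0000−15.0000) = 0.8718. V = [p*·10.0745 + (1−p*)·2.2284]/1.11 = 7.6624. B = V − Δ·S = -9.7734.
Check: Δ(0,0)·S0 + B(0,0) = 7.6624 = V0.

(0,0): Delta=0.8718 Bond=-9.7734
(1,0): Delta=0.4581 Bond=-4.6425
(1,1): Delta=0.9364 Bond=-12.4000
(2,0): Delta=0.0000 Bond=0.0000
(2,1): Delta=0.5296 Bond=-6.4414
(2,2): Delta=1.0000 Bond=-15.5946
V0=7.6624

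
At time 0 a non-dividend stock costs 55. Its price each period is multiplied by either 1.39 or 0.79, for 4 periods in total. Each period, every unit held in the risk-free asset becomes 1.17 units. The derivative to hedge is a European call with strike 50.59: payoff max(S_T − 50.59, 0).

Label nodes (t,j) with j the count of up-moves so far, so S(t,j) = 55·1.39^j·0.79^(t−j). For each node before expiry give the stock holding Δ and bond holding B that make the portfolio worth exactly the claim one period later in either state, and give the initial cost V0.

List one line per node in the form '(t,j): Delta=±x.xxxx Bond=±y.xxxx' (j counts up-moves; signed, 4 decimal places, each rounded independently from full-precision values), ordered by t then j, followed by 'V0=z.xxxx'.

(0,0): Delta=0.9225 Bond=-21.5935
(1,0): Delta=0.7709 Bond=-18.6759
(1,1): Delta=0.9724 Bond=-29.0788
(2,0): Delta=0.4134 Bond=-9.5824
(2,1): Delta=0.8885 Bond=-28.9536
(2,2): Delta=1.0000 Bond=-36.9567
(3,0): Delta=0.0000 Bond=0.0000
(3,1): Delta=0.5495 Bond=-17.7022
(3,2): Delta=1.0000 Bond=-43.2393
(3,3): Delta=1.0000 Bond=-43.2393
V0=29.1435

Risk-neutral probability p* = (R−d)/(u−d) = (1.17−0.79)/(1.39−0.79) = 0.6333.
Terminal values V(4,·): V(4,0)=0.0000, V(4,1)=0.0000, V(4,2)=15.7303, V(4,3)=66.1001, V(4,4)=154.7256
  t=3,j=0: stock 27.1171 → up 37.6928 (V=0.0000), down 21.4225 (V=0.0000). Price 0.0000; hedge Δ=0.0000, bond B=0.0000.
  t=3,j=1: stock 47.7124 → up 66.3203 (V=15.7303), down 37.6928 (V=0.0000). Price 8.5150; hedge Δ=0.5495, bond B=-17.7022.
  t=3,j=2: stock 83.9497 → up 116.6901 (V=66.1001), down 66.3203 (V=15.7303). Price 40.7104; hedge Δ=1.0000, bond B=-43.2393.
  t=3,j=3: stock 147.7090 → up 205.3156 (V=154.7256), down 116.6901 (V=66.1001). Price 104.4697; hedge Δ=1.0000, bond B=-43.2393.
  t=2,j=0: stock 34.3255 → up 47.7124 (V=8.5150), down 27.1171 (V=0.0000). Price 4.6092; hedge Δ=0.4134, bond B=-9.5824.
  t=2,j=1: stock 60.3955 → up 83.9497 (V=40.7104), down 47.7124 (V=8.5150). Price 24.7055; hedge Δ=0.8885, bond B=-28.9536.
  t=2,j=2: stock 106.2655 → up 147.7090 (V=104.4697), down 83.9497 (V=40.7104). Price 69.3088; hedge Δ=1.0000, bond B=-36.9567.
  t=1,j=0: stock 43.4500 → up 60.3955 (V=24.7055), down 34.3255 (V=4.6092). Price 14.8178; hedge Δ=0.7709, bond B=-18.6759.
  t=1,j=1: stock 76.4500 → up 106.2655 (V=69.3088), down 60.3955 (V=24.7055). Price 45.2601; hedge Δ=0.9724, bond B=-29.0788.
  t=0,j=0: stock 55.0000 → up 76.4500 (V=45.2601), down 43.4500 (V=14.8178). Price 29.1435; hedge Δ=0.9225, bond B=-21.5935.
The time-0 hedge costs 29.1435, which is the no-arbitrage price.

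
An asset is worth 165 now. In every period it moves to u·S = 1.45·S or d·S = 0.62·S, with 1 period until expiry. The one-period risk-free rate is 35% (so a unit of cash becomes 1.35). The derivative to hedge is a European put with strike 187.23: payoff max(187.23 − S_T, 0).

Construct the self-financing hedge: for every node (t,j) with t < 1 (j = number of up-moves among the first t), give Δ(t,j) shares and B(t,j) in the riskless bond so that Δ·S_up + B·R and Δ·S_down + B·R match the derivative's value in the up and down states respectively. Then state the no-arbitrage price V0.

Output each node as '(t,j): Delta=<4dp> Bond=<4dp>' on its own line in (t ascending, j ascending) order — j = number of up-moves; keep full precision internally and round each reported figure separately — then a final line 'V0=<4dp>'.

Since d<R<u, set p* = (R−d)/(u−d) = 0.8795; price each node as the discounted p*-expectation of its children.
Payoff layer (t=1): V(1,0)=84.9300, V(1,1)=0.0000
Node (0,0) S=165.0000: V=(p*·0.0000+(1−p*)·84.9300)/1.35=7.5797; Δ=(0.0000−84.9300)/(239.2500−102.3000)=-0.6202; B=V−Δ·S=109.9050
Root portfolio cost Δ·165+B reproduces V0=7.5797.

(0,0): Delta=-0.6202 Bond=109.9050
V0=7.5797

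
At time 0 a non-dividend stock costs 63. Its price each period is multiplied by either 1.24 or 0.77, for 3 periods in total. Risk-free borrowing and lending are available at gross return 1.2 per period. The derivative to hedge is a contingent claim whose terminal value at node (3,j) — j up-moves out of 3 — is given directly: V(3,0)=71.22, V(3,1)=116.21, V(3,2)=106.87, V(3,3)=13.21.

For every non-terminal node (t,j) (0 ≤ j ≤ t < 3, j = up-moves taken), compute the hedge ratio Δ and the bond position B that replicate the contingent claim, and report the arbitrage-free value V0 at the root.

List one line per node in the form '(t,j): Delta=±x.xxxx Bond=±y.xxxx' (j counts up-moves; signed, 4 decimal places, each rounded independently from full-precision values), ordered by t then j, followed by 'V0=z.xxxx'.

Under the risk-neutral measure, an up-move has probability p* = (R−d)/(u−d) = 0.9149 and values discount at R = 1.2.
Payoff layer (t=3): V(3,0)=71.2200, V(3,1)=116.2100, V(3,2)=106.8700, V(3,3)=13.2100
Node (2,0) S=37.3527: V=(p*·116.2100+(1−p*)·71.2200)/1.2=93.6509; Δ=(116.2100−71.2200)/(46.3173−28.7616)=2.5627; B=V−Δ·S=-2.0725
Node (2,1) S=60.1524: V=(p*·106.8700+(1−p*)·116.2100)/1.2=89.7207; Δ=(106.8700−116.2100)/(74.5890−46.3173)=-0.3304; B=V−Δ·S=109.5931
Node (2,2) S=96.8688: V=(p*·13.2100+(1−p*)·106.8700)/1.2=17.6509; Δ=(13.2100−106.8700)/(120.1173−74.5890)=-2.0572; B=V−Δ·S=216.9275
Node (1,0) S=48.5100: V=(p*·89.7207+(1−p*)·93.6509)/1.2=75.0460; Δ=(89.7207−93.6509)/(60.1524−37.3527)=-0.1724; B=V−Δ·S=83.4080
Node (1,1) S=78.1200: V=(p*·17.6509+(1−p*)·89.7207)/1.2=19.8204; Δ=(17.6509−89.7207)/(96.8688−60.1524)=-1.9629; B=V−Δ·S=173.1605
Node (0,0) S=63.0000: V=(p*·19.8204+(1−p*)·75.0460)/1.2=20.4337; Δ=(19.8204−75.0460)/(78.1200−48.5100)=-1.8651; B=V−Δ·S=137.9350
Each (Δ,B) replicates both successor values, so the strategy is self-financing and V0 is arbitrage-free.

(0,0): Delta=-1.8651 Bond=137.9350
(1,0): Delta=-0.1724 Bond=83.4080
(1,1): Delta=-1.9629 Bond=173.1605
(2,0): Delta=2.5627 Bond=-2.0725
(2,1): Delta=-0.3304 Bond=109.5931
(2,2): Delta=-2.0572 Bond=216.9275
V0=20.4337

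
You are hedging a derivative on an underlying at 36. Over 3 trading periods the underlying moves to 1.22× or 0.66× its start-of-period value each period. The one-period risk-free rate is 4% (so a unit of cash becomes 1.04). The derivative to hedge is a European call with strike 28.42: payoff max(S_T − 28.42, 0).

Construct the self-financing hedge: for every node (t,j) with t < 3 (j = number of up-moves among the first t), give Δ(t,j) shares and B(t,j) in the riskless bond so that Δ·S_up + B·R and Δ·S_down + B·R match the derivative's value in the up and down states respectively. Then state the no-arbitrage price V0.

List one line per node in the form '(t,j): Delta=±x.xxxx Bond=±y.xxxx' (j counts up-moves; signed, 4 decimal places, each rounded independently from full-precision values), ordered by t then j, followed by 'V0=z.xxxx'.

(0,0): Delta=0.7726 Bond=-14.8076
(1,0): Delta=0.3405 Bond=-5.1347
(1,1): Delta=0.8833 Bond=-20.2623
(2,0): Delta=0.0000 Bond=0.0000
(2,1): Delta=0.4278 Bond=-7.8697
(2,2): Delta=1.0000 Bond=-27.3269
V0=13.0049

Since d<R<u, set p* = (R−d)/(u−d) = 0.6786; price each node as the discounted p*-expectation of its children.
Terminal values V(3,·): V(3,0)=0.0000, V(3,1)=0.0000, V(3,2)=6.9444, V(3,3)=36.9505
(2,0): S=15.6816. Δ = (V_up−V_dn)/(S_up−S_dn) = (0.0000−0.0000)/(19.1316−10.3499) = 0.0000. V = [p*·0.0000 + (1−p*)·0.0000]/1.04 = 0.0000. B = V − Δ·S = 0.0000.
(2,1): S=28.9872. Δ = (V_up−V_dn)/(S_up−S_dn) = (6.9444−0.0000)/(35.3644−19.1316) = 0.4278. V = [p*·6.9444 + (1−p*)·0.0000]/1.04 = 4.5310. B = V − Δ·S = -7.8697.
(2,2): S=53.5824. Δ = (V_up−V_dn)/(S_up−S_dn) = (36.9505−6.9444)/(65.3705−35.3644) = 1.0000. V = [p*·36.9505 + (1−p*)·6.9444]/1.04 = 26.2555. B = V − Δ·S = -27.3269.
(1,0): S=23.7600. Δ = (V_up−V_dn)/(S_up−S_dn) = (4.5310−0.0000)/(28.9872−15.6816) = 0.3405. V = [p*·4.5310 + (1−p*)·0.0000]/1.04 = 2.9564. B = V − Δ·S = -5.1347.
(1,1): S=43.9200. Δ = (V_up−V_dn)/(S_up−S_dn) = (26.2555−4.5310)/(53.5824−28.9872) = 0.8833. V = [p*·26.2555 + (1−p*)·4.5310]/1.04 = 18.5314. B = V − Δ·S = -20.2623.
(0,0): S=36.0000. Δ = (V_up−V_dn)/(S_up−S_dn) = (18.5314−2.9564)/(43.9200−23.7600) = 0.7726. V = [p*·18.5314 + (1−p*)·2.9564]/1.04 = 13.0049. B = V − Δ·S = -14.8076.
Root portfolio cost Δ·36+B reproduces V0=13.0049.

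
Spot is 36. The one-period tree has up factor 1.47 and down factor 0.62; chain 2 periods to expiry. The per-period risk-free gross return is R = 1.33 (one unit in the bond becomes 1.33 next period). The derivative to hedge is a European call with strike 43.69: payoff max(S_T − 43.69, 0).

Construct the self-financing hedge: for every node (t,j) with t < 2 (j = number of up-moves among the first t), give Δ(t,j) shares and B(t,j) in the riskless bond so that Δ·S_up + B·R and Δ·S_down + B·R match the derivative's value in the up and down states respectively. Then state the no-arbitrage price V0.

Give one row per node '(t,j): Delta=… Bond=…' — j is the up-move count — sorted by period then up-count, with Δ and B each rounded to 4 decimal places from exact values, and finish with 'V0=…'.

(0,0): Delta=0.6999 Bond=-11.7461
(1,0): Delta=0.0000 Bond=0.0000
(1,1): Delta=0.7581 Bond=-18.7028
V0=13.4512

No-arbitrage ⇒ martingale measure with p* = (R−d)/(u−d) = 0.8353.
At expiry t=2: V(2,0)=0.0000, V(2,1)=0.0000, V(2,2)=34.1024
  t=1,j=0: stock 22.3200 → up 32.8104 (V=0.0000), down 13.8384 (V=0.0000). Price 0.0000; hedge Δ=0.0000, bond B=0.0000.
  t=1,j=1: stock 52.9200 → up 77.7924 (V=34.1024), down 32.8104 (V=0.0000). Price 21.4177; hedge Δ=0.7581, bond B=-18.7028.
  t=0,j=0: stock 36.0000 → up 52.9200 (V=21.4177), down 22.3200 (V=0.0000). Price 13.4512; hedge Δ=0.6999, bond B=-11.7461.
Root portfolio cost Δ·36+B reproduces V0=13.4512.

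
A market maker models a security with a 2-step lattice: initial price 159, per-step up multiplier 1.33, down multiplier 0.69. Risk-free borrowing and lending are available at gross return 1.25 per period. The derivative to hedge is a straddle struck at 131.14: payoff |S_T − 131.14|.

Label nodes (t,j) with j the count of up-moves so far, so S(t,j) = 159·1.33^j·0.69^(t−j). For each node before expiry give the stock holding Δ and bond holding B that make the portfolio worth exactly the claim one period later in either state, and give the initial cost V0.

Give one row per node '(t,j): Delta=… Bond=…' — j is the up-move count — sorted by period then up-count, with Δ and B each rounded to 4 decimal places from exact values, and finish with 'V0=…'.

(0,0): Delta=0.8910 Bond=-65.4958
(1,0): Delta=-0.5792 Bond=79.4263
(1,1): Delta=1.0000 Bond=-104.9120
V0=76.1792

Risk-neutral probability p* = (R−d)/(u−d) = (1.25−0.69)/(1.33−0.69) = 0.8750.
Payoff layer (t=2): V(2,0)=55.4401, V(2,1)=14.7743, V(2,2)=150.1151
(1,0): S=109.7100. Δ = (V_up−V_dn)/(S_up−S_dn) = (14.7743−55.4401)/(145.9143−75.6999) = -0.5792. V = [p*·14.7743 + (1−p*)·55.4401]/1.25 = 15.8860. B = V − Δ·S = 79.4263.
(1,1): S=211.4700. Δ = (V_up−V_dn)/(S_up−S_dn) = (150.1151−14.7743)/(281.2551−145.9143) = 1.0000. V = [p*·150.1151 + (1−p*)·14.7743]/1.25 = 106.5580. B = V − Δ·S = -104.9120.
(0,0): S=159.0000. Δ = (V_up−V_dn)/(S_up−S_dn) = (106.5580−15.8860)/(211.4700−109.7100) = 0.8910. V = [p*·106.5580 + (1−p*)·15.8860]/1.25 = 76.1792. B = V − Δ·S = -65.4958.
Check: Δ(0,0)·S0 + B(0,0) = 76.1792 = V0.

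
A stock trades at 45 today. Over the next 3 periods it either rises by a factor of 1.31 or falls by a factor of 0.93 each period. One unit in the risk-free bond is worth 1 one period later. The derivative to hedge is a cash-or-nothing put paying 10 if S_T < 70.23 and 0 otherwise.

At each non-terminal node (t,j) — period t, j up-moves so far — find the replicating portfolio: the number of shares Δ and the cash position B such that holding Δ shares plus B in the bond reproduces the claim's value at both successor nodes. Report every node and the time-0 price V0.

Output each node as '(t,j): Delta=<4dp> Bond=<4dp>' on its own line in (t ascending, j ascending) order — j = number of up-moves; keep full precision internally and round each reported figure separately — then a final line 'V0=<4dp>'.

(0,0): Delta=-0.1758 Bond=17.0163
(1,0): Delta=-0.1158 Bond=14.5083
(1,1): Delta=-0.3642 Bond=28.1233
(2,0): Delta=0.0000 Bond=10.0000
(2,1): Delta=-0.4800 Bond=34.4737
(2,2): Delta=0.0000 Bond=0.0000
V0=9.1070

The replicating-portfolio and risk-neutral prices coincide; use p* = (1−0.93)/(1.31−0.93) = 0.1842 for the latter.
At expiry t=3: V(3,0)=10.0000, V(3,1)=10.0000, V(3,2)=0.0000, V(3,3)=0.0000
Node (2,0) S=38.9205: V=(p*·10.0000+(1−p*)·10.0000)/1=10.0000; Δ=(10.0000−10.0000)/(50.9859−36.1961)=0.0000; B=V−Δ·S=10.0000
Node (2,1) S=54.8235: V=(p*·0.0000+(1−p*)·10.0000)/1=8.1579; Δ=(0.0000−10.0000)/(71.8188−50.9859)=-0.4800; B=V−Δ·S=34.4737
Node (2,2) S=77.2245: V=(p*·0.0000+(1−p*)·0.0000)/1=0.0000; Δ=(0.0000−0.0000)/(101.1641−71.8188)=0.0000; B=V−Δ·S=0.0000
Node (1,0) S=41.8500: V=(p*·8.1579+(1−p*)·10.0000)/1=9.6607; Δ=(8.1579−10.0000)/(54.8235−38.9205)=-0.1158; B=V−Δ·S=14.5083
Node (1,1) S=58.9500: V=(p*·0.0000+(1−p*)·8.1579)/1=6.6551; Δ=(0.0000−8.1579)/(77.2245−54.8235)=-0.3642; B=V−Δ·S=28.1233
Node (0,0) S=45.0000: V=(p*·6.6551+(1−p*)·9.6607)/1=9.1070; Δ=(6.6551−9.6607)/(58.9500−41.8500)=-0.1758; B=V−Δ·S=17.0163
The time-0 hedge costs 9.1070, which is the no-arbitrage price.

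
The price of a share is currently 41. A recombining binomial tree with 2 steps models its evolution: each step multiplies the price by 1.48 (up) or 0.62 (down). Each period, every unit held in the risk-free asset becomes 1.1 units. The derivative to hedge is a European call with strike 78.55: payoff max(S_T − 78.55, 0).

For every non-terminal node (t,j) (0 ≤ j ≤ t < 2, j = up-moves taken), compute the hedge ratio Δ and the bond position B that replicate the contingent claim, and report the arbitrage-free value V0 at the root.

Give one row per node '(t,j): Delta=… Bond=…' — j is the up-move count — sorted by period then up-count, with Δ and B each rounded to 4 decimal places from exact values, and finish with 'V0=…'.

No-arbitrage ⇒ martingale measure with p* = (R−d)/(u−d) = 0.5581.
Terminal values V(2,·): V(2,0)=0.0000, V(2,1)=0.0000, V(2,2)=11.2564
(1,0): S=25.4200. Δ = (V_up−V_dn)/(S_up−S_dn) = (0.0000−0.0000)/(37.6216−15.7604) = 0.0000. V = [p*·0.0000 + (1−p*)·0.0000]/1.1 = 0.0000. B = V − Δ·S = 0.0000.
(1,1): S=60.6800. Δ = (V_up−V_dn)/(S_up−S_dn) = (11.2564−0.0000)/(89.8064−37.6216) = 0.2157. V = [p*·11.2564 + (1−p*)·0.0000]/1.1 = 5.7115. B = V − Δ·S = -7.3773.
(0,0): S=41.0000. Δ = (V_up−V_dn)/(S_up−S_dn) = (5.7115−0.0000)/(60.6800−25.4200) = 0.1620. V = [p*·5.7115 + (1−p*)·0.0000]/1.1 = 2.8980. B = V − Δ·S = -3.7433.
Each (Δ,B) replicates both successor values, so the strategy is self-financing and V0 is arbitrage-free.

(0,0): Delta=0.1620 Bond=-3.7433
(1,0): Delta=0.0000 Bond=0.0000
(1,1): Delta=0.2157 Bond=-7.3773
V0=2.8980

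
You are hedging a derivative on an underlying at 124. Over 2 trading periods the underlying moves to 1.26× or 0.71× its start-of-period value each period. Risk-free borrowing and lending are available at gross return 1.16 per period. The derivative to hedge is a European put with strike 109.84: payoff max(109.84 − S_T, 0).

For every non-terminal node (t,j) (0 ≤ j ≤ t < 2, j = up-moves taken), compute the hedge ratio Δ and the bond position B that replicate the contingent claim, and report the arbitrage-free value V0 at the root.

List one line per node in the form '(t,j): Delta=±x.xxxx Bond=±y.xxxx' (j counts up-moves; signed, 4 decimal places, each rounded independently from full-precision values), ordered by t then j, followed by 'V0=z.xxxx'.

(0,0): Delta=-0.1088 Bond=14.6514
(1,0): Delta=-0.9775 Bond=93.4762
(1,1): Delta=0.0000 Bond=0.0000
V0=1.1628

The replicating-portfolio and risk-neutral prices coincide; use p* = (1.16−0.71)/(1.26−0.71) = 0.8182 for the latter.
Terminal values V(2,·): V(2,0)=47.3316, V(2,1)=0.0000, V(2,2)=0.0000
(1,0): S=88.0400. Δ = (V_up−V_dn)/(S_up−S_dn) = (0.0000−47.3316)/(110.9304−62.5084) = -0.9775. V = [p*·0.0000 + (1−p*)·47.3316]/1.16 = 7.4187. B = V − Δ·S = 93.4762.
(1,1): S=156.2400. Δ = (V_up−V_dn)/(S_up−S_dn) = (0.0000−0.0000)/(196.8624−110.9304) = 0.0000. V = [p*·0.0000 + (1−p*)·0.0000]/1.16 = 0.0000. B = V − Δ·S = 0.0000.
(0,0): S=124.0000. Δ = (V_up−V_dn)/(S_up−S_dn) = (0.0000−7.4187)/(156.2400−88.0400) = -0.1088. V = [p*·0.0000 + (1−p*)·7.4187]/1.16 = 1.1628. B = V − Δ·S = 14.6514.
Each (Δ,B) replicates both successor values, so the strategy is self-financing and V0 is arbitrage-free.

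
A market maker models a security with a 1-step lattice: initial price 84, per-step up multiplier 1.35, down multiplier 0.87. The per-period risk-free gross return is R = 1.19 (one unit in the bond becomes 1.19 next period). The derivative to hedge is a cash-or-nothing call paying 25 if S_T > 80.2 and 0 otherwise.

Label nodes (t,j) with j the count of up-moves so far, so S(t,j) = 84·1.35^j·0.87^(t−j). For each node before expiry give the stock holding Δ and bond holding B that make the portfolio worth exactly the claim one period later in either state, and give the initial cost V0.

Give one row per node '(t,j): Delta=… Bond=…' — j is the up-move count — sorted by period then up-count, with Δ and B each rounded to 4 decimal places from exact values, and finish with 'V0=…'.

(0,0): Delta=0.6200 Bond=-38.0777
V0=14.0056

Since d<R<u, set p* = (R−d)/(u−d) = 0.6667; price each node as the discounted p*-expectation of its children.
Terminal payoffs: V(1,0)=0.0000, V(1,1)=25.0000
Node (0,0) S=84.0000: V=(p*·25.0000+(1−p*)·0.0000)/1.19=14.0056; Δ=(25.0000−0.0000)/(113.4000−73.0800)=0.6200; B=V−Δ·S=-38.0777
Root portfolio cost Δ·84+B reproduces V0=14.0056.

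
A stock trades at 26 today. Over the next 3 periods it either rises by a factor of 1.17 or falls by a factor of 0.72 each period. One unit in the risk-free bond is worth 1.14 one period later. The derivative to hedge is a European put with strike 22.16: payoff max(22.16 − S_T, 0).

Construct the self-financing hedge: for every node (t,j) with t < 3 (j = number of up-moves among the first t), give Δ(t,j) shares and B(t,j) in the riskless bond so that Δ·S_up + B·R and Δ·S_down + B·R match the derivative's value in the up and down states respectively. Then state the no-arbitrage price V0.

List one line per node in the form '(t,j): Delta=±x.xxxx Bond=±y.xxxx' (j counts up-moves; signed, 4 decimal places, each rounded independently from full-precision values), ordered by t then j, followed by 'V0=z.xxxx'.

The replicating-portfolio and risk-neutral prices coincide; use p* = (1.14−0.72)/(1.17−0.72) = 0.9333 for the latter.
At expiry t=3: V(3,0)=12.4556, V(3,1)=6.3903, V(3,2)=0.0000, V(3,3)=0.0000
(2,0): S=13.4784. Δ = (V_up−V_dn)/(S_up−S_dn) = (6.3903−12.4556)/(15.7697−9.7044) = -1.0000. V = [p*·6.3903 + (1−p*)·12.4556]/1.14 = 5.9602. B = V − Δ·S = 19.4386.
(2,1): S=21.9024. Δ = (V_up−V_dn)/(S_up−S_dn) = (0.0000−6.3903)/(25.6258−15.7697) = -0.6484. V = [p*·0.0000 + (1−p*)·6.3903]/1.14 = 0.3737. B = V − Δ·S = 14.5743.
(2,2): S=35.5914. Δ = (V_up−V_dn)/(S_up−S_dn) = (0.0000−0.0000)/(41.6419−25.6258) = 0.0000. V = [p*·0.0000 + (1−p*)·0.0000]/1.14 = 0.0000. B = V − Δ·S = 0.0000.
(1,0): S=18.7200. Δ = (V_up−V_dn)/(S_up−S_dn) = (0.3737−5.9602)/(21.9024−13.4784) = -0.6632. V = [p*·0.3737 + (1−p*)·5.9602]/1.14 = 0.6545. B = V − Δ·S = 13.0689.
(1,1): S=30.4200. Δ = (V_up−V_dn)/(S_up−S_dn) = (0.0000−0.3737)/(35.5914−21.9024) = -0.0273. V = [p*·0.0000 + (1−p*)·0.3737]/1.14 = 0.0219. B = V − Δ·S = 0.8523.
(0,0): S=26.0000. Δ = (V_up−V_dn)/(S_up−S_dn) = (0.0219−0.6545)/(30.4200−18.7200) = -0.0541. V = [p*·0.0219 + (1−p*)·0.6545]/1.14 = 0.0562. B = V − Δ·S = 1.4621.
Check: Δ(0,0)·S0 + B(0,0) = 0.0562 = V0.

(0,0): Delta=-0.0541 Bond=1.4621
(1,0): Delta=-0.6632 Bond=13.0689
(1,1): Delta=-0.0273 Bond=0.8523
(2,0): Delta=-1.0000 Bond=19.4386
(2,1): Delta=-0.6484 Bond=14.5743
(2,2): Delta=0.0000 Bond=0.0000
V0=0.0562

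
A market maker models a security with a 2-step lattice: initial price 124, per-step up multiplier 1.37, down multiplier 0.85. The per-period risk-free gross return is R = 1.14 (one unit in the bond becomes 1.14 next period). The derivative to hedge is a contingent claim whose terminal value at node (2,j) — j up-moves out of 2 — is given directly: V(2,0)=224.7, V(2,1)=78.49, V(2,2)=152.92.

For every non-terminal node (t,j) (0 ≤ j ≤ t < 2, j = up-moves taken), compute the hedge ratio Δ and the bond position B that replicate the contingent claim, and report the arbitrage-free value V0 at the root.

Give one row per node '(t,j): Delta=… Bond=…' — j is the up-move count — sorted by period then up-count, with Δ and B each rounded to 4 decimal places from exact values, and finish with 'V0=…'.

Risk-neutral probability p* = (R−d)/(u−d) = (1.14−0.85)/(1.37−0.85) = 0.5577.
At expiry t=2: V(2,0)=224.7000, V(2,1)=78.4900, V(2,2)=152.9200
(1,0): S=105.4000. Δ = (V_up−V_dn)/(S_up−S_dn) = (78.4900−224.7000)/(144.3980−89.5900) = -2.6677. V = [p*·78.4900 + (1−p*)·224.7000]/1.14 = 125.5788. B = V − Δ·S = 406.7519.
(1,1): S=169.8800. Δ = (V_up−V_dn)/(S_up−S_dn) = (152.9200−78.4900)/(232.7356−144.3980) = 0.8426. V = [p*·152.9200 + (1−p*)·78.4900]/1.14 = 105.2623. B = V − Δ·S = -37.8723.
(0,0): S=124.0000. Δ = (V_up−V_dn)/(S_up−S_dn) = (105.2623−125.5788)/(169.8800−105.4000) = -0.3151. V = [p*·105.2623 + (1−p*)·125.5788]/1.14 = 100.2179. B = V − Δ·S = 139.2881.
Check: Δ(0,0)·S0 + B(0,0) = 100.2179 = V0.

(0,0): Delta=-0.3151 Bond=139.2881
(1,0): Delta=-2.6677 Bond=406.7519
(1,1): Delta=0.8426 Bond=-37.8723
V0=100.2179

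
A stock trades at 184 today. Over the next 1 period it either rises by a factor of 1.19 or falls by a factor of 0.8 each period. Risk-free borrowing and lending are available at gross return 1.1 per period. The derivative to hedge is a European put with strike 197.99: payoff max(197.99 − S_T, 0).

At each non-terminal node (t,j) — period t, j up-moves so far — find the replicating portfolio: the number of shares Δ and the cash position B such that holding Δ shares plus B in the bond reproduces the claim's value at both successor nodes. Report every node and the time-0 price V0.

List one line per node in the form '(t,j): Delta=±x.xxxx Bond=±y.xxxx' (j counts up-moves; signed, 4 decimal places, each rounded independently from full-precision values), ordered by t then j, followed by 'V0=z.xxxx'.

(0,0): Delta=-0.7078 Bond=140.8860
V0=10.6552

No-arbitrage ⇒ martingale measure with p* = (R−d)/(u−d) = 0.7692.
Terminal values V(1,·): V(1,0)=50.7900, V(1,1)=0.0000
(0,0): S=184.0000. Δ = (V_up−V_dn)/(S_up−S_dn) = (0.0000−50.7900)/(218.9600−147.2000) = -0.7078. V = [p*·0.0000 + (1−p*)·50.7900]/1.1 = 10.6552. B = V − Δ·S = 140.8860.
Self-financing check: at every node Δ·S+B equals the discounted successor values.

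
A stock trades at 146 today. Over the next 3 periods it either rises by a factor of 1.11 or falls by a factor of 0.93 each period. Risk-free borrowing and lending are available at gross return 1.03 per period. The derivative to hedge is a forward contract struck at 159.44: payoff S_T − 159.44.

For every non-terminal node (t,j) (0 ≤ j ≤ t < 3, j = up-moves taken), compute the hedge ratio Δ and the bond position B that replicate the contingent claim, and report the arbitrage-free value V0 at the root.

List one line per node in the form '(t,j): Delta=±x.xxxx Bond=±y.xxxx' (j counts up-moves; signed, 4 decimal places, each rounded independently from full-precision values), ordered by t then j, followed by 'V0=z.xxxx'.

(0,0): Delta=1.0000 Bond=-145.9102
(1,0): Delta=1.0000 Bond=-150.2875
(1,1): Delta=1.0000 Bond=-150.2875
(2,0): Delta=1.0000 Bond=-154.7961
(2,1): Delta=1.0000 Bond=-154.7961
(2,2): Delta=1.0000 Bond=-154.7961
V0=0.0898

The replicating-portfolio and risk-neutral prices coincide; use p* = (1.03−0.93)/(1.11−0.93) = 0.5556 for the latter.
At expiry t=3: V(3,0)=-42.0039, V(3,1)=-19.2743, V(3,2)=7.8545, V(3,3)=40.2341
(2,0): S=126.2754. Δ = (V_up−V_dn)/(S_up−S_dn) = (-19.2743−-42.0039)/(140.1657−117.4361) = 1.0000. V = [p*·-19.2743 + (1−p*)·-42.0039]/1.03 = -28.5207. B = V − Δ·S = -154.7961.
(2,1): S=150.7158. Δ = (V_up−V_dn)/(S_up−S_dn) = (7.8545−-19.2743)/(167.2945−140.1657) = 1.0000. V = [p*·7.8545 + (1−p*)·-19.2743]/1.03 = -4.0803. B = V − Δ·S = -154.7961.
(2,2): S=179.8866. Δ = (V_up−V_dn)/(S_up−S_dn) = (40.2341−7.8545)/(199.6741−167.2945) = 1.0000. V = [p*·40.2341 + (1−p*)·7.8545]/1.03 = 25.0905. B = V − Δ·S = -154.7961.
(1,0): S=135.7800. Δ = (V_up−V_dn)/(S_up−S_dn) = (-4.0803−-28.5207)/(150.7158−126.2754) = 1.0000. V = [p*·-4.0803 + (1−p*)·-28.5207]/1.03 = -14.5075. B = V − Δ·S = -150.2875.
(1,1): S=162.0600. Δ = (V_up−V_dn)/(S_up−S_dn) = (25.0905−-4.0803)/(179.8866−150.7158) = 1.0000. V = [p*·25.0905 + (1−p*)·-4.0803]/1.03 = 11.7725. B = V − Δ·S = -150.2875.
(0,0): S=146.0000. Δ = (V_up−V_dn)/(S_up−S_dn) = (11.7725−-14.5075)/(162.0600−135.7800) = 1.0000. V = [p*·11.7725 + (1−p*)·-14.5075]/1.03 = 0.0898. B = V − Δ·S = -145.9102.
The time-0 hedge costs 0.0898, which is the no-arbitrage price.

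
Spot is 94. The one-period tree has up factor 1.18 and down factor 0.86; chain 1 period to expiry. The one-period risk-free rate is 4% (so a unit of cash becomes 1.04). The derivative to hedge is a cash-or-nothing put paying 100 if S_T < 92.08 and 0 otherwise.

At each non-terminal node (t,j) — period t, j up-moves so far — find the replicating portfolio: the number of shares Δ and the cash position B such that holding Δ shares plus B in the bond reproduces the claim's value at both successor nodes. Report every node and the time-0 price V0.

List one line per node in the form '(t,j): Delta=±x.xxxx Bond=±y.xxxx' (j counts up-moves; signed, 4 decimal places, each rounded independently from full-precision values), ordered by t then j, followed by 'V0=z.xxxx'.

(0,0): Delta=-3.3245 Bond=354.5673
V0=42.0673

Since d<R<u, set p* = (R−d)/(u−d) = 0.5625; price each node as the discounted p*-expectation of its children.
Terminal values V(1,·): V(1,0)=100.0000, V(1,1)=0.0000
  t=0,j=0: stock 94.0000 → up 110.9200 (V=0.0000), down 80.8400 (V=100.0000). Price 42.0673; hedge Δ=-3.3245, bond B=354.5673.
Check: Δ(0,0)·S0 + B(0,0) = 42.0673 = V0.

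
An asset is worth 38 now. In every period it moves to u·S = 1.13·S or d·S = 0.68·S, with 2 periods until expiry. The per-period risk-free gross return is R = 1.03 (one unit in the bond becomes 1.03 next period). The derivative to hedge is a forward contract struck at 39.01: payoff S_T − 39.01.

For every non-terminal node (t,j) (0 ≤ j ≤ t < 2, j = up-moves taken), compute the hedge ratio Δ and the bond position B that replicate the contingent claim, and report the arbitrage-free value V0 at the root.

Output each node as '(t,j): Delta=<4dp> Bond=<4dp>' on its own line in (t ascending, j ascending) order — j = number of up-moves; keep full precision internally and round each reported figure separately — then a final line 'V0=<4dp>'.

The replicating-portfolio and risk-neutral prices coincide; use p* = (1.03−0.68)/(1.13−0.68) = 0.7778 for the latter.
Payoff layer (t=2): V(2,0)=-21.4388, V(2,1)=-9.8108, V(2,2)=9.5122
  t=1,j=0: stock 25.8400 → up 29.1992 (V=-9.8108), down 17.5712 (V=-21.4388). Price -12.0338; hedge Δ=1.0000, bond B=-37.8738.
  t=1,j=1: stock 42.9400 → up 48.5222 (V=9.5122), down 29.1992 (V=-9.8108). Price 5.0662; hedge Δ=1.0000, bond B=-37.8738.
  t=0,j=0: stock 38.0000 → up 42.9400 (V=5.0662), down 25.8400 (V=-12.0338). Price 1.2293; hedge Δ=1.0000, bond B=-36.7707.
Root portfolio cost Δ·38+B reproduces V0=1.2293.

(0,0): Delta=1.0000 Bond=-36.7707
(1,0): Delta=1.0000 Bond=-37.8738
(1,1): Delta=1.0000 Bond=-37.8738
V0=1.2293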